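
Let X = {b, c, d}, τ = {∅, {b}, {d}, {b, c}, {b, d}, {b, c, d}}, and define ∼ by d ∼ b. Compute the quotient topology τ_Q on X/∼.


X/∼ = {[b=d], [c]}; |τ_Q| = 3.

Equivalence classes: [b=d], [c].
Quotient map π: X → X/∼ sends b ↦ [b=d], c ↦ [c], d ↦ [b=d].
For each subset V ⊆ X/∼, compute π^{-1}(V) ⊆ X and check whether π^{-1}(V) ∈ τ. V is open in τ_Q iff π^{-1}(V) ∈ τ.
  V = {}: π^{-1}(V) = ∅ ∈ τ ✓.
  V = {[b=d]}: π^{-1}(V) = {b, d} ∈ τ ✓.
  V = {[c]}: π^{-1}(V) = {c} ∉ τ ✗.
  V = {[b=d], [c]}: π^{-1}(V) = {b, c, d} ∈ τ ✓.
Open sets in the quotient: τ_Q = {{}, {[b=d]}, {[b=d], [c]}} (3 elements).


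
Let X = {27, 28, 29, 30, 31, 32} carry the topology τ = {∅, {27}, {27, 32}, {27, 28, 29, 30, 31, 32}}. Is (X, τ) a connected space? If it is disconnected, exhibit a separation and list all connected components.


(X, τ) is connected.

Find clopen sets (U ∈ τ with X ∖ U ∈ τ):
  U = ∅, X ∖ U = {27, 28, 29, 30, 31, 32} — both open, so U is clopen.
  U = {27, 28, 29, 30, 31, 32}, X ∖ U = ∅ — both open, so U is clopen.
Only trivial clopens (∅ and X) exist, so (X, τ) is connected.
Compute connected components by grouping points that agree on all clopens:
  component: {27, 28, 29, 30, 31, 32}


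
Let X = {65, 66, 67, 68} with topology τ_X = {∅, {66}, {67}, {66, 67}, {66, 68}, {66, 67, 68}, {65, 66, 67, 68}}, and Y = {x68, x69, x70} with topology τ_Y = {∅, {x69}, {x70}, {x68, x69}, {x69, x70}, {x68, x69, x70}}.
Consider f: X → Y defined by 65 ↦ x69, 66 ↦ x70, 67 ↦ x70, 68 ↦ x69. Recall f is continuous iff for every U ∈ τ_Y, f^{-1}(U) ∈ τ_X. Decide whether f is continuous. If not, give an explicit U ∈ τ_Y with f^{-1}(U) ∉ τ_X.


f is NOT continuous.

Compute f^{-1}(U) for each U ∈ τ_Y:
  U = ∅: f^{-1}(U) = ∅ ∈ τ_X ✓.
  U = {x69}: f^{-1}(U) = {65, 68} ∉ τ_X ✗.
  U = {x70}: f^{-1}(U) = {66, 67} ∈ τ_X ✓.
  U = {x68, x69}: f^{-1}(U) = {65, 68} ∉ τ_X ✗.
  U = {x69, x70}: f^{-1}(U) = {65, 66, 67, 68} ∈ τ_X ✓.
  U = {x68, x69, x70}: f^{-1}(U) = {65, 66, 67, 68} ∈ τ_X ✓.
Found U = {x69} with f^{-1}(U) = {65, 68} not in τ_X. Therefore f is NOT continuous.


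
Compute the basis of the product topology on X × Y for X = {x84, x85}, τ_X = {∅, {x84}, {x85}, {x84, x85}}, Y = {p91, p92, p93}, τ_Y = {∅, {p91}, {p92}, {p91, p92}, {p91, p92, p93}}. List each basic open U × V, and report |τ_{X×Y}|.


Basis B = {∅ × ∅, {x84} × {p91}, {x84} × {p92}, {x85} × {p91}, {x85} × {p92}, {x84} × {p91, p92}, {x84, x85} × {p91}, {x84, x85} × {p92}, {x85} × {p91, p92}, {x84} × {p91, p92, p93}, {x85} × {p91, p92, p93}, {x84, x85} × {p91, p92}, {x84, x85} × {p91, p92, p93}}; |τ_{X×Y}| = 25.

Enumerate products U × V with U ∈ τ_X, V ∈ τ_Y (deduplicated):
  ∅ × ∅ = {} (∅)
  {x84} × {p91} = {(x84,p91)}
  {x84} × {p92} = {(x84,p92)}
  {x85} × {p91} = {(x85,p91)}
  {x85} × {p92} = {(x85,p92)}
  {x84} × {p91, p92} = {(x84,p91), (x84,p92)}
  {x84, x85} × {p91} = {(x84,p91), (x85,p91)}
  {x84, x85} × {p92} = {(x84,p92), (x85,p92)}
  {x85} × {p91, p92} = {(x85,p91), (x85,p92)}
  {x84} × {p91, p92, p93} = {(x84,p91), (x84,p92), (x84,p93)}
  {x85} × {p91, p92, p93} = {(x85,p91), (x85,p92), (x85,p93)}
  {x84, x85} × {p91, p92} = {(x84,p91), (x84,p92), (x85,p91), (x85,p92)}
  {x84, x85} × {p91, p92, p93} = {(x84,p91), (x84,p92), (x84,p93), (x85,p91), (x85,p92), (x85,p93)}
These 13 distinct sets form the basis B.
Close under arbitrary unions to get τ_{X×Y}; counting gives |τ_{X×Y}| = 25.


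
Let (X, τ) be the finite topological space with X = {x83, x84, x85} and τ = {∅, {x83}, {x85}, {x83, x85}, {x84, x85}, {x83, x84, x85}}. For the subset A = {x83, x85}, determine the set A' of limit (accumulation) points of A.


A' = {x84}

For each x ∈ X, list the open sets U ∈ τ with x ∈ U, then check whether U ∩ (A ∖ {x}) ≠ ∅ for every such U.
  x = x83: open {x83} ∋ x has {x83} ∩ (A ∖ {x83}) = ∅, so x is NOT a limit point.
  x = x84: opens ∋ x are {x84, x85}, {x83, x84, x85}; each meets A ∖ {x84}, so x IS a limit point.
  x = x85: open {x85} ∋ x has {x85} ∩ (A ∖ {x85}) = ∅, so x is NOT a limit point.
Collecting: A' = {x84}.


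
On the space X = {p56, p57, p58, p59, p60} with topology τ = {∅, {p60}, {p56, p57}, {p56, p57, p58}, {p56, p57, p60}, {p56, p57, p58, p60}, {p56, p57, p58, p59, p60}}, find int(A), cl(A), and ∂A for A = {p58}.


int(A) = ∅, cl(A) = {p58, p59}, ∂A = {p58, p59}.

Closed sets in (X, τ) are complements of opens:
  closed(X, τ) = {∅, {p59}, {p58, p59}, {p59, p60}, {p58, p59, p60}, {p56, p57, p58, p59}, {p56, p57, p58, p59, p60}}.
int(A) = ⋃ {U ∈ τ : U ⊆ A}. Opens contained in A: ∅.
Taking the union of these: int(A) = ∅.
cl(A) = ⋂ {C closed : A ⊆ C}. Closed sets containing A: {p58, p59}, {p58, p59, p60}, {p56, p57, p58, p59}, {p56, p57, p58, p59, p60}.
Intersecting these: cl(A) = {p58, p59}.
∂A = cl(A) ∖ int(A) = {p58, p59} ∖ ∅ = {p58, p59}.


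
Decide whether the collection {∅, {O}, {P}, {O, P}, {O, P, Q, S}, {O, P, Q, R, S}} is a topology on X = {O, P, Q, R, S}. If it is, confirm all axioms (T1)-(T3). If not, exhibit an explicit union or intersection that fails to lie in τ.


τ IS a topology on X.

Axiom (T1): ∅ ∈ τ? Yes; X ∈ τ? Yes.
Axiom (T2/T3): check pairwise unions and intersections of members of τ.
All pairwise intersections and unions checked — each lies in τ. Therefore τ satisfies (T1), (T2), (T3): it IS a topology on X.


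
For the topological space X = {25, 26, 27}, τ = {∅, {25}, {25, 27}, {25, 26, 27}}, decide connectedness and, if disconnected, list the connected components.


(X, τ) is connected.

Find clopen sets (U ∈ τ with X ∖ U ∈ τ):
  U = ∅, X ∖ U = {25, 26, 27} — both open, so U is clopen.
  U = {25, 26, 27}, X ∖ U = ∅ — both open, so U is clopen.
Only trivial clopens (∅ and X) exist, so (X, τ) is connected.
Compute connected components by grouping points that agree on all clopens:
  component: {25, 26, 27}


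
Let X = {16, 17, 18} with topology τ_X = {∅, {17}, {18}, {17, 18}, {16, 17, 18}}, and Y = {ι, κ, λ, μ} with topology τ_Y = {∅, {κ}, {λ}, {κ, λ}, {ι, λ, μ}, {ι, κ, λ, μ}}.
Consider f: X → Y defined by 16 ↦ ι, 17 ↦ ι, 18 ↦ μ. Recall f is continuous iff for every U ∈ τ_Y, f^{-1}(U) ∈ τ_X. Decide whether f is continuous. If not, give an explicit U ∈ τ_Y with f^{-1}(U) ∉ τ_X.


f IS continuous.

Compute f^{-1}(U) for each U ∈ τ_Y:
  U = ∅: f^{-1}(U) = ∅ ∈ τ_X ✓.
  U = {κ}: f^{-1}(U) = ∅ ∈ τ_X ✓.
  U = {λ}: f^{-1}(U) = ∅ ∈ τ_X ✓.
  U = {κ, λ}: f^{-1}(U) = ∅ ∈ τ_X ✓.
  U = {ι, λ, μ}: f^{-1}(U) = {16, 17, 18} ∈ τ_X ✓.
  U = {ι, κ, λ, μ}: f^{-1}(U) = {16, 17, 18} ∈ τ_X ✓.
Every preimage lies in τ_X, so f IS continuous.


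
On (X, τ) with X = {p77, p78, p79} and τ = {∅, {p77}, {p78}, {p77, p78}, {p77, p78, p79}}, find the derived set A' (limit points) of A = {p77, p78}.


A' = {p79}

For each x ∈ X, list the open sets U ∈ τ with x ∈ U, then check whether U ∩ (A ∖ {x}) ≠ ∅ for every such U.
  x = p77: open {p77} ∋ x has {p77} ∩ (A ∖ {p77}) = ∅, so x is NOT a limit point.
  x = p78: open {p78} ∋ x has {p78} ∩ (A ∖ {p78}) = ∅, so x is NOT a limit point.
  x = p79: opens ∋ x are {p77, p78, p79}; each meets A ∖ {p79}, so x IS a limit point.
Collecting: A' = {p79}.


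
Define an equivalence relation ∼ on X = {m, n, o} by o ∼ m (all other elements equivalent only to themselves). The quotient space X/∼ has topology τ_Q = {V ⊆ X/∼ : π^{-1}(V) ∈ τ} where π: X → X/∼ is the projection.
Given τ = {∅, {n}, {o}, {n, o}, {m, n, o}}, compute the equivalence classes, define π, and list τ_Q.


X/∼ = {[m=o], [n]}; |τ_Q| = 3.

Equivalence classes: [m=o], [n].
Quotient map π: X → X/∼ sends m ↦ [m=o], n ↦ [n], o ↦ [m=o].
For each subset V ⊆ X/∼, compute π^{-1}(V) ⊆ X and check whether π^{-1}(V) ∈ τ. V is open in τ_Q iff π^{-1}(V) ∈ τ.
  V = {}: π^{-1}(V) = ∅ ∈ τ ✓.
  V = {[m=o]}: π^{-1}(V) = {m, o} ∉ τ ✗.
  V = {[n]}: π^{-1}(V) = {n} ∈ τ ✓.
  V = {[m=o], [n]}: π^{-1}(V) = {m, n, o} ∈ τ ✓.
Open sets in the quotient: τ_Q = {{}, {[n]}, {[m=o], [n]}} (3 elements).


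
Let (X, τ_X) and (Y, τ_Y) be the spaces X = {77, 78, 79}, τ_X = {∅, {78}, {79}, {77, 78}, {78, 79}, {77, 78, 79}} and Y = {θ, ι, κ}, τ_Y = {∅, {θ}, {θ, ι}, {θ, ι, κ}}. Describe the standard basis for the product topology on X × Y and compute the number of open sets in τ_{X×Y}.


Basis B = {∅ × ∅, {78} × {θ}, {79} × {θ}, {77, 78} × {θ}, {78} × {θ, ι}, {78, 79} × {θ}, {79} × {θ, ι}, {77, 78, 79} × {θ}, {78} × {θ, ι, κ}, {79} × {θ, ι, κ}, {77, 78} × {θ, ι}, {78, 79} × {θ, ι}, {77, 78} × {θ, ι, κ}, {77, 78, 79} × {θ, ι}, {78, 79} × {θ, ι, κ}, {77, 78, 79} × {θ, ι, κ}}; |τ_{X×Y}| = 40.

Enumerate products U × V with U ∈ τ_X, V ∈ τ_Y (deduplicated):
  ∅ × ∅ = {} (∅)
  {78} × {θ} = {(78,θ)}
  {79} × {θ} = {(79,θ)}
  {77, 78} × {θ} = {(77,θ), (78,θ)}
  {78} × {θ, ι} = {(78,θ), (78,ι)}
  {78, 79} × {θ} = {(78,θ), (79,θ)}
  {79} × {θ, ι} = {(79,θ), (79,ι)}
  {77, 78, 79} × {θ} = {(77,θ), (78,θ), (79,θ)}
  {78} × {θ, ι, κ} = {(78,θ), (78,ι), (78,κ)}
  {79} × {θ, ι, κ} = {(79,θ), (79,ι), (79,κ)}
  {77, 78} × {θ, ι} = {(77,θ), (77,ι), (78,θ), (78,ι)}
  {78, 79} × {θ, ι} = {(78,θ), (78,ι), (79,θ), (79,ι)}
  {77, 78} × {θ, ι, κ} = {(77,θ), (77,ι), (77,κ), (78,θ), (78,ι), (78,κ)}
  {77, 78, 79} × {θ, ι} = {(77,θ), (77,ι), (78,θ), (78,ι), (79,θ), (79,ι)}
  {78, 79} × {θ, ι, κ} = {(78,θ), (78,ι), (78,κ), (79,θ), (79,ι), (79,κ)}
  {77, 78, 79} × {θ, ι, κ} = {(77,θ), (77,ι), (77,κ), (78,θ), (78,ι), (78,κ), (79,θ), (79,ι), (79,κ)}
These 16 distinct sets form the basis B.
Close under arbitrary unions to get τ_{X×Y}; counting gives |τ_{X×Y}| = 40.


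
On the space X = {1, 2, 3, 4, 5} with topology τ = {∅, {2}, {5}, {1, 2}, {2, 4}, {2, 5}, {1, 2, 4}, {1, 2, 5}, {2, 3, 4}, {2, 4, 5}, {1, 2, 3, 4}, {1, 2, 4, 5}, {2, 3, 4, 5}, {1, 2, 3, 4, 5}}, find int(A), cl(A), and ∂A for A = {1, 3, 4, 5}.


int(A) = {5}, cl(A) = {1, 3, 4, 5}, ∂A = {1, 3, 4}.

Closed sets in (X, τ) are complements of opens:
  closed(X, τ) = {∅, {1}, {3}, {5}, {1, 3}, {1, 5}, {3, 4}, {3, 5}, {1, 3, 4}, {1, 3, 5}, {3, 4, 5}, {1, 2, 3, 4}, {1, 3, 4, 5}, {1, 2, 3, 4, 5}}.
int(A) = ⋃ {U ∈ τ : U ⊆ A}. Opens contained in A: ∅, {5}.
Taking the union of these: int(A) = {5}.
cl(A) = ⋂ {C closed : A ⊆ C}. Closed sets containing A: {1, 3, 4, 5}, {1, 2, 3, 4, 5}.
Intersecting these: cl(A) = {1, 3, 4, 5}.
∂A = cl(A) ∖ int(A) = {1, 3, 4, 5} ∖ {5} = {1, 3, 4}.


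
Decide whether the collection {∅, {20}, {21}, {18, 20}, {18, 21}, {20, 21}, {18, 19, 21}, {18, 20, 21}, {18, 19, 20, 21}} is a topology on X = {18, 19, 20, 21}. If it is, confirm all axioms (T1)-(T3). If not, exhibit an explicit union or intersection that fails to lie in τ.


τ is NOT a topology on X.

Axiom (T1): ∅ ∈ τ? Yes; X ∈ τ? Yes.
Axiom (T2/T3): check pairwise unions and intersections of members of τ.
Counterexample for (T3): {18, 20} ∩ {18, 21} = {18} ∉ τ. Therefore τ is NOT a topology.


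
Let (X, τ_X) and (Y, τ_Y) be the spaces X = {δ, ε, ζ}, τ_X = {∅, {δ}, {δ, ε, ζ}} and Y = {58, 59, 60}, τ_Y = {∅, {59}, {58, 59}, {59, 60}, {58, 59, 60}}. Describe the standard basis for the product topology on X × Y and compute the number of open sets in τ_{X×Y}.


Basis B = {∅ × ∅, {δ} × {59}, {δ} × {58, 59}, {δ} × {59, 60}, {δ} × {58, 59, 60}, {δ, ε, ζ} × {59}, {δ, ε, ζ} × {58, 59}, {δ, ε, ζ} × {59, 60}, {δ, ε, ζ} × {58, 59, 60}}; |τ_{X×Y}| = 14.

Enumerate products U × V with U ∈ τ_X, V ∈ τ_Y (deduplicated):
  ∅ × ∅ = {} (∅)
  {δ} × {59} = {(δ,59)}
  {δ} × {58, 59} = {(δ,58), (δ,59)}
  {δ} × {59, 60} = {(δ,59), (δ,60)}
  {δ} × {58, 59, 60} = {(δ,58), (δ,59), (δ,60)}
  {δ, ε, ζ} × {59} = {(δ,59), (ε,59), (ζ,59)}
  {δ, ε, ζ} × {58, 59} = {(δ,58), (δ,59), (ε,58), (ε,59), (ζ,58), (ζ,59)}
  {δ, ε, ζ} × {59, 60} = {(δ,59), (δ,60), (ε,59), (ε,60), (ζ,59), (ζ,60)}
  {δ, ε, ζ} × {58, 59, 60} = {(δ,58), (δ,59), (δ,60), (ε,58), (ε,59), (ε,60), (ζ,58), (ζ,59), (ζ,60)}
These 9 distinct sets form the basis B.
Close under arbitrary unions to get τ_{X×Y}; counting gives |τ_{X×Y}| = 14.


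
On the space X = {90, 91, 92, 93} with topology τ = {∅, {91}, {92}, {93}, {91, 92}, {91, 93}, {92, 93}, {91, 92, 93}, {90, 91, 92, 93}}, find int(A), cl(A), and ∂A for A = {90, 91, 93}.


int(A) = {91, 93}, cl(A) = {90, 91, 93}, ∂A = {90}.

Closed sets in (X, τ) are complements of opens:
  closed(X, τ) = {∅, {90}, {90, 91}, {90, 92}, {90, 93}, {90, 91, 92}, {90, 91, 93}, {90, 92, 93}, {90, 91, 92, 93}}.
int(A) = ⋃ {U ∈ τ : U ⊆ A}. Opens contained in A: ∅, {91}, {93}, {91, 93}.
Taking the union of these: int(A) = {91, 93}.
cl(A) = ⋂ {C closed : A ⊆ C}. Closed sets containing A: {90, 91, 93}, {90, 91, 92, 93}.
Intersecting these: cl(A) = {90, 91, 93}.
∂A = cl(A) ∖ int(A) = {90, 91, 93} ∖ {91, 93} = {90}.


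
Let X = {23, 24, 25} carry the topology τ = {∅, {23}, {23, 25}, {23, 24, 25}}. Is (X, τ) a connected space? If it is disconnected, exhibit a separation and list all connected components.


(X, τ) is connected.

Find clopen sets (U ∈ τ with X ∖ U ∈ τ):
  U = ∅, X ∖ U = {23, 24, 25} — both open, so U is clopen.
  U = {23, 24, 25}, X ∖ U = ∅ — both open, so U is clopen.
Only trivial clopens (∅ and X) exist, so (X, τ) is connected.
Compute connected components by grouping points that agree on all clopens:
  component: {23, 24, 25}


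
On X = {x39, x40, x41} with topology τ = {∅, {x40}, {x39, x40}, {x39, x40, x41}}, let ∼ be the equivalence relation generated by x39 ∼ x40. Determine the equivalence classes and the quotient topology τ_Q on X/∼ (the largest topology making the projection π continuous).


X/∼ = {[x39=x40], [x41]}; |τ_Q| = 3.

Equivalence classes: [x39=x40], [x41].
Quotient map π: X → X/∼ sends x39 ↦ [x39=x40], x40 ↦ [x39=x40], x41 ↦ [x41].
For each subset V ⊆ X/∼, compute π^{-1}(V) ⊆ X and check whether π^{-1}(V) ∈ τ. V is open in τ_Q iff π^{-1}(V) ∈ τ.
  V = {}: π^{-1}(V) = ∅ ∈ τ ✓.
  V = {[x39=x40]}: π^{-1}(V) = {x39, x40} ∈ τ ✓.
  V = {[x41]}: π^{-1}(V) = {x41} ∉ τ ✗.
  V = {[x39=x40], [x41]}: π^{-1}(V) = {x39, x40, x41} ∈ τ ✓.
Open sets in the quotient: τ_Q = {{}, {[x39=x40]}, {[x39=x40], [x41]}} (3 elements).


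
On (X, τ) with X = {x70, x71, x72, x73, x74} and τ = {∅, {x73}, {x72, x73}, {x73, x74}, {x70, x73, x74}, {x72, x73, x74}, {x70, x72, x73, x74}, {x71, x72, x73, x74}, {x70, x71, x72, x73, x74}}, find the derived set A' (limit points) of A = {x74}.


A' = {x70, x71}

For each x ∈ X, list the open sets U ∈ τ with x ∈ U, then check whether U ∩ (A ∖ {x}) ≠ ∅ for every such U.
  x = x70: opens ∋ x are {x70, x73, x74}, {x70, x72, x73, x74}, {x70, x71, x72, x73, x74}; each meets A ∖ {x70}, so x IS a limit point.
  x = x71: opens ∋ x are {x71, x72, x73, x74}, {x70, x71, x72, x73, x74}; each meets A ∖ {x71}, so x IS a limit point.
  x = x72: open {x72, x73} ∋ x has {x72, x73} ∩ (A ∖ {x72}) = ∅, so x is NOT a limit point.
  x = x73: open {x73} ∋ x has {x73} ∩ (A ∖ {x73}) = ∅, so x is NOT a limit point.
  x = x74: open {x73, x74} ∋ x has {x73, x74} ∩ (A ∖ {x74}) = ∅, so x is NOT a limit point.
Collecting: A' = {x70, x71}.


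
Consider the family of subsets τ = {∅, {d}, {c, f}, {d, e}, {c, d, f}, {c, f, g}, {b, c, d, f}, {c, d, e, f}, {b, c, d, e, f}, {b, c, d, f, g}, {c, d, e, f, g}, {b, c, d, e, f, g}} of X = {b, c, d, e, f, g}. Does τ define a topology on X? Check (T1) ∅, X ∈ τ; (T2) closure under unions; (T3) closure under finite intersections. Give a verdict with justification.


τ is NOT a topology on X.

Axiom (T1): ∅ ∈ τ? Yes; X ∈ τ? Yes.
Axiom (T2/T3): check pairwise unions and intersections of members of τ.
Counterexample for (T2): {d} ∪ {c, f, g} = {c, d, f, g} ∉ τ. Therefore τ is NOT a topology.


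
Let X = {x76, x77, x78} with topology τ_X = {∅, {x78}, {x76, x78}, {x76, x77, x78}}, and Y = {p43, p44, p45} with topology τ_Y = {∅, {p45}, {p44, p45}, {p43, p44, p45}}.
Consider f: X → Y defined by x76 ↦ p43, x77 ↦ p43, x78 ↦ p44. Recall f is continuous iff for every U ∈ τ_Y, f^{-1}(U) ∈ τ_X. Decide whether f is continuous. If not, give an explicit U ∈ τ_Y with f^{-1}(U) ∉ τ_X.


f IS continuous.

Compute f^{-1}(U) for each U ∈ τ_Y:
  U = ∅: f^{-1}(U) = ∅ ∈ τ_X ✓.
  U = {p45}: f^{-1}(U) = ∅ ∈ τ_X ✓.
  U = {p44, p45}: f^{-1}(U) = {x78} ∈ τ_X ✓.
  U = {p43, p44, p45}: f^{-1}(U) = {x76, x77, x78} ∈ τ_X ✓.
Every preimage lies in τ_X, so f IS continuous.


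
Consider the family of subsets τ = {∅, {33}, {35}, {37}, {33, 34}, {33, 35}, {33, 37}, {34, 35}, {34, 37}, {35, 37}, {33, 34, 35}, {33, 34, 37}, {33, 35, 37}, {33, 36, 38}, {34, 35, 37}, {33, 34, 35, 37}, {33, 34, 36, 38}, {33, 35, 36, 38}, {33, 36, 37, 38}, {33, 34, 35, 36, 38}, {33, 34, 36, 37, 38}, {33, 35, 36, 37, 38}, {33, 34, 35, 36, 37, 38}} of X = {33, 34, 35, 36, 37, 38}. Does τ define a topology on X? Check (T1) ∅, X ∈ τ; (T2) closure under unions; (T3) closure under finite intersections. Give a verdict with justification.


τ is NOT a topology on X.

Axiom (T1): ∅ ∈ τ? Yes; X ∈ τ? Yes.
Axiom (T2/T3): check pairwise unions and intersections of members of τ.
Counterexample for (T3): {33, 34} ∩ {34, 35} = {34} ∉ τ. Therefore τ is NOT a topology.


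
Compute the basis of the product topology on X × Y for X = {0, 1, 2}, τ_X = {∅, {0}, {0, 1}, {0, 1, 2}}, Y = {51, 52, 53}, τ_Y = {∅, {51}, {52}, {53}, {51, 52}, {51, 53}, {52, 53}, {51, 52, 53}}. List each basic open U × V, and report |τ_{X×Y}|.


Basis B = {∅ × ∅, {0} × {51}, {0} × {52}, {0} × {53}, {0} × {51, 52}, {0} × {51, 53}, {0, 1} × {51}, {0} × {52, 53}, {0, 1} × {52}, {0, 1} × {53}, {0} × {51, 52, 53}, {0, 1, 2} × {51}, {0, 1, 2} × {52}, {0, 1, 2} × {53}, {0, 1} × {51, 52}, {0, 1} × {51, 53}, {0, 1} × {52, 53}, {0, 1} × {51, 52, 53}, {0, 1, 2} × {51, 52}, {0, 1, 2} × {51, 53}, {0, 1, 2} × {52, 53}, {0, 1, 2} × {51, 52, 53}}; |τ_{X×Y}| = 64.

Enumerate products U × V with U ∈ τ_X, V ∈ τ_Y (deduplicated):
  ∅ × ∅ = {} (∅)
  {0} × {51} = {(0,51)}
  {0} × {52} = {(0,52)}
  {0} × {53} = {(0,53)}
  {0} × {51, 52} = {(0,51), (0,52)}
  {0} × {51, 53} = {(0,51), (0,53)}
  {0, 1} × {51} = {(0,51), (1,51)}
  {0} × {52, 53} = {(0,52), (0,53)}
  {0, 1} × {52} = {(0,52), (1,52)}
  {0, 1} × {53} = {(0,53), (1,53)}
  {0} × {51, 52, 53} = {(0,51), (0,52), (0,53)}
  {0, 1, 2} × {51} = {(0,51), (1,51), (2,51)}
  {0, 1, 2} × {52} = {(0,52), (1,52), (2,52)}
  {0, 1, 2} × {53} = {(0,53), (1,53), (2,53)}
  {0, 1} × {51, 52} = {(0,51), (0,52), (1,51), (1,52)}
  {0, 1} × {51, 53} = {(0,51), (0,53), (1,51), (1,53)}
  {0, 1} × {52, 53} = {(0,52), (0,53), (1,52), (1,53)}
  {0, 1} × {51, 52, 53} = {(0,51), (0,52), (0,53), (1,51), (1,52), (1,53)}
  {0, 1, 2} × {51, 52} = {(0,51), (0,52), (1,51), (1,52), (2,51), (2,52)}
  {0, 1, 2} × {51, 53} = {(0,51), (0,53), (1,51), (1,53), (2,51), (2,53)}
  {0, 1, 2} × {52, 53} = {(0,52), (0,53), (1,52), (1,53), (2,52), (2,53)}
  {0, 1, 2} × {51, 52, 53} = {(0,51), (0,52), (0,53), (1,51), (1,52), (1,53), (2,51), (2,52), (2,53)}
These 22 distinct sets form the basis B.
Close under arbitrary unions to get τ_{X×Y}; counting gives |τ_{X×Y}| = 64.


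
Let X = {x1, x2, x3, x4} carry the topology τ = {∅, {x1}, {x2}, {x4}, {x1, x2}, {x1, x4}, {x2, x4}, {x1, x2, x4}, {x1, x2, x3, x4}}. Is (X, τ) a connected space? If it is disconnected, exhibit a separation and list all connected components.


(X, τ) is connected.

Find clopen sets (U ∈ τ with X ∖ U ∈ τ):
  U = ∅, X ∖ U = {x1, x2, x3, x4} — both open, so U is clopen.
  U = {x1, x2, x3, x4}, X ∖ U = ∅ — both open, so U is clopen.
Only trivial clopens (∅ and X) exist, so (X, τ) is connected.
Compute connected components by grouping points that agree on all clopens:
  component: {x1, x2, x3, x4}


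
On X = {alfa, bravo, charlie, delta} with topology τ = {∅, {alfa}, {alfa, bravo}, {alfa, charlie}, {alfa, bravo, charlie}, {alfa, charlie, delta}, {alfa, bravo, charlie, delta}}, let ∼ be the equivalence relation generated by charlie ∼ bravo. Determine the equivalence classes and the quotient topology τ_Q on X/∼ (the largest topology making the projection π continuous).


X/∼ = {[alfa], [bravo=charlie], [delta]}; |τ_Q| = 4.

Equivalence classes: [alfa], [bravo=charlie], [delta].
Quotient map π: X → X/∼ sends alfa ↦ [alfa], bravo ↦ [bravo=charlie], charlie ↦ [bravo=charlie], delta ↦ [delta].
For each subset V ⊆ X/∼, compute π^{-1}(V) ⊆ X and check whether π^{-1}(V) ∈ τ. V is open in τ_Q iff π^{-1}(V) ∈ τ.
  V = {}: π^{-1}(V) = ∅ ∈ τ ✓.
  V = {[alfa]}: π^{-1}(V) = {alfa} ∈ τ ✓.
  V = {[bravo=charlie]}: π^{-1}(V) = {bravo, charlie} ∉ τ ✗.
  V = {[alfa], [bravo=charlie]}: π^{-1}(V) = {alfa, bravo, charlie} ∈ τ ✓.
  V = {[delta]}: π^{-1}(V) = {delta} ∉ τ ✗.
  V = {[alfa], [delta]}: π^{-1}(V) = {alfa, delta} ∉ τ ✗.
  V = {[bravo=charlie], [delta]}: π^{-1}(V) = {bravo, charlie, delta} ∉ τ ✗.
  V = {[alfa], [bravo=charlie], [delta]}: π^{-1}(V) = {alfa, bravo, charlie, delta} ∈ τ ✓.
Open sets in the quotient: τ_Q = {{}, {[alfa]}, {[alfa], [bravo=charlie]}, {[alfa], [bravo=charlie], [delta]}} (4 elements).


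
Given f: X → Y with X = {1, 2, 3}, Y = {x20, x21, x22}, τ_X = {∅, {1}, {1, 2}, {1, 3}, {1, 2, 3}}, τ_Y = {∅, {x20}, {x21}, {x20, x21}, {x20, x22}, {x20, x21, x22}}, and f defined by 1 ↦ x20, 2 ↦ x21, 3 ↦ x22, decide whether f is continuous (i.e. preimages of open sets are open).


f is NOT continuous.

Compute f^{-1}(U) for each U ∈ τ_Y:
  U = ∅: f^{-1}(U) = ∅ ∈ τ_X ✓.
  U = {x20}: f^{-1}(U) = {1} ∈ τ_X ✓.
  U = {x21}: f^{-1}(U) = {2} ∉ τ_X ✗.
  U = {x20, x21}: f^{-1}(U) = {1, 2} ∈ τ_X ✓.
  U = {x20, x22}: f^{-1}(U) = {1, 3} ∈ τ_X ✓.
  U = {x20, x21, x22}: f^{-1}(U) = {1, 2, 3} ∈ τ_X ✓.
Found U = {x21} with f^{-1}(U) = {2} not in τ_X. Therefore f is NOT continuous.


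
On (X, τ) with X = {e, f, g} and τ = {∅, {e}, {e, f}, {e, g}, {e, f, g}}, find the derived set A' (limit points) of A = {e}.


A' = {f, g}

For each x ∈ X, list the open sets U ∈ τ with x ∈ U, then check whether U ∩ (A ∖ {x}) ≠ ∅ for every such U.
  x = e: open {e} ∋ x has {e} ∩ (A ∖ {e}) = ∅, so x is NOT a limit point.
  x = f: opens ∋ x are {e, f}, {e, f, g}; each meets A ∖ {f}, so x IS a limit point.
  x = g: opens ∋ x are {e, g}, {e, f, g}; each meets A ∖ {g}, so x IS a limit point.
Collecting: A' = {f, g}.


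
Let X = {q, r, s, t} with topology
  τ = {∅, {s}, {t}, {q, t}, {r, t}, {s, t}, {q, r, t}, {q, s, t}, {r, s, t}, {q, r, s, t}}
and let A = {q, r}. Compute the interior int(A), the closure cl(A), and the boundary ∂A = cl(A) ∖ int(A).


int(A) = ∅, cl(A) = {q, r}, ∂A = {q, r}.

Closed sets in (X, τ) are complements of opens:
  closed(X, τ) = {∅, {q}, {r}, {s}, {q, r}, {q, s}, {r, s}, {q, r, s}, {q, r, t}, {q, r, s, t}}.
int(A) = ⋃ {U ∈ τ : U ⊆ A}. Opens contained in A: ∅.
Taking the union of these: int(A) = ∅.
cl(A) = ⋂ {C closed : A ⊆ C}. Closed sets containing A: {q, r}, {q, r, s}, {q, r, t}, {q, r, s, t}.
Intersecting these: cl(A) = {q, r}.
∂A = cl(A) ∖ int(A) = {q, r} ∖ ∅ = {q, r}.


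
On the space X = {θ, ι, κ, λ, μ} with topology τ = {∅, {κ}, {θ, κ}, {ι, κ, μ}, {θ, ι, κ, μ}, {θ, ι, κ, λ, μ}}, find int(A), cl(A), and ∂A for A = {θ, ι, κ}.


int(A) = {θ, κ}, cl(A) = {θ, ι, κ, λ, μ}, ∂A = {ι, λ, μ}.

Closed sets in (X, τ) are complements of opens:
  closed(X, τ) = {∅, {λ}, {θ, λ}, {ι, λ, μ}, {θ, ι, λ, μ}, {θ, ι, κ, λ, μ}}.
int(A) = ⋃ {U ∈ τ : U ⊆ A}. Opens contained in A: ∅, {κ}, {θ, κ}.
Taking the union of these: int(A) = {θ, κ}.
cl(A) = ⋂ {C closed : A ⊆ C}. Closed sets containing A: {θ, ι, κ, λ, μ}.
Intersecting these: cl(A) = {θ, ι, κ, λ, μ}.
∂A = cl(A) ∖ int(A) = {θ, ι, κ, λ, μ} ∖ {θ, κ} = {ι, λ, μ}.


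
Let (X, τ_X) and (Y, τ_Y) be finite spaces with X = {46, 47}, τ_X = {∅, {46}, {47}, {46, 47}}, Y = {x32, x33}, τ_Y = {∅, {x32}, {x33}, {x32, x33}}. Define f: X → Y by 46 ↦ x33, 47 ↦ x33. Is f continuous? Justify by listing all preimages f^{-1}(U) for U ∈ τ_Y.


f IS continuous.

Compute f^{-1}(U) for each U ∈ τ_Y:
  U = ∅: f^{-1}(U) = ∅ ∈ τ_X ✓.
  U = {x32}: f^{-1}(U) = ∅ ∈ τ_X ✓.
  U = {x33}: f^{-1}(U) = {46, 47} ∈ τ_X ✓.
  U = {x32, x33}: f^{-1}(U) = {46, 47} ∈ τ_X ✓.
Every preimage lies in τ_X, so f IS continuous.


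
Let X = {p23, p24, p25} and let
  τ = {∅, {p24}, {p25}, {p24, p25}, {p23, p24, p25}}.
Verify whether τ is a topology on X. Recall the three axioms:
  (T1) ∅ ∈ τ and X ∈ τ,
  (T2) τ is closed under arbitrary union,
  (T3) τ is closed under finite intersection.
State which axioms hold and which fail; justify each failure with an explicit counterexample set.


τ IS a topology on X.

Axiom (T1): ∅ ∈ τ? Yes; X ∈ τ? Yes.
Axiom (T2/T3): check pairwise unions and intersections of members of τ.
All pairwise intersections and unions checked — each lies in τ. Therefore τ satisfies (T1), (T2), (T3): it IS a topology on X.


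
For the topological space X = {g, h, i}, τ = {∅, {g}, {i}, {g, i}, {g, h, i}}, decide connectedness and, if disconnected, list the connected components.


(X, τ) is connected.

Find clopen sets (U ∈ τ with X ∖ U ∈ τ):
  U = ∅, X ∖ U = {g, h, i} — both open, so U is clopen.
  U = {g, h, i}, X ∖ U = ∅ — both open, so U is clopen.
Only trivial clopens (∅ and X) exist, so (X, τ) is connected.
Compute connected components by grouping points that agree on all clopens:
  component: {g, h, i}


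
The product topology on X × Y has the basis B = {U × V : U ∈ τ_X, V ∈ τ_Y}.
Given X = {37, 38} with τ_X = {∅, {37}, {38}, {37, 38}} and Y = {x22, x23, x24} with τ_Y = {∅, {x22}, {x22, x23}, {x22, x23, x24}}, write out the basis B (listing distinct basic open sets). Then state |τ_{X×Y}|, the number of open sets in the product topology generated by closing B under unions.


Basis B = {∅ × ∅, {37} × {x22}, {38} × {x22}, {37} × {x22, x23}, {37, 38} × {x22}, {38} × {x22, x23}, {37} × {x22, x23, x24}, {38} × {x22, x23, x24}, {37, 38} × {x22, x23}, {37, 38} × {x22, x23, x24}}; |τ_{X×Y}| = 16.

Enumerate products U × V with U ∈ τ_X, V ∈ τ_Y (deduplicated):
  ∅ × ∅ = {} (∅)
  {37} × {x22} = {(37,x22)}
  {38} × {x22} = {(38,x22)}
  {37} × {x22, x23} = {(37,x22), (37,x23)}
  {37, 38} × {x22} = {(37,x22), (38,x22)}
  {38} × {x22, x23} = {(38,x22), (38,x23)}
  {37} × {x22, x23, x24} = {(37,x22), (37,x23), (37,x24)}
  {38} × {x22, x23, x24} = {(38,x22), (38,x23), (38,x24)}
  {37, 38} × {x22, x23} = {(37,x22), (37,x23), (38,x22), (38,x23)}
  {37, 38} × {x22, x23, x24} = {(37,x22), (37,x23), (37,x24), (38,x22), (38,x23), (38,x24)}
These 10 distinct sets form the basis B.
Close under arbitrary unions to get τ_{X×Y}; counting gives |τ_{X×Y}| = 16.


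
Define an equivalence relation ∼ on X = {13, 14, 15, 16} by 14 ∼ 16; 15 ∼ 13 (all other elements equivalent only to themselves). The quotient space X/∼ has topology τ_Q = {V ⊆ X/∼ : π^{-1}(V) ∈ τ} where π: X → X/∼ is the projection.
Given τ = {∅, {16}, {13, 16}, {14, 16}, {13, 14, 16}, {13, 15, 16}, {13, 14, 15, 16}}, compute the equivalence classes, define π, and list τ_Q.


X/∼ = {[13=15], [14=16]}; |τ_Q| = 3.

Equivalence classes: [13=15], [14=16].
Quotient map π: X → X/∼ sends 13 ↦ [13=15], 14 ↦ [14=16], 15 ↦ [13=15], 16 ↦ [14=16].
For each subset V ⊆ X/∼, compute π^{-1}(V) ⊆ X and check whether π^{-1}(V) ∈ τ. V is open in τ_Q iff π^{-1}(V) ∈ τ.
  V = {}: π^{-1}(V) = ∅ ∈ τ ✓.
  V = {[13=15]}: π^{-1}(V) = {13, 15} ∉ τ ✗.
  V = {[14=16]}: π^{-1}(V) = {14, 16} ∈ τ ✓.
  V = {[13=15], [14=16]}: π^{-1}(V) = {13, 14, 15, 16} ∈ τ ✓.
Open sets in the quotient: τ_Q = {{}, {[14=16]}, {[13=15], [14=16]}} (3 elements).


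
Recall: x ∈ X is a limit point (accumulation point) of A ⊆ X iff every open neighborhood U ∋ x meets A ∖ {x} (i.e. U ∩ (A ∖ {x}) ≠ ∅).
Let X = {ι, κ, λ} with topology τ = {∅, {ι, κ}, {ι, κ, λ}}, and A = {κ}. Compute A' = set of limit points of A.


A' = {ι, λ}

For each x ∈ X, list the open sets U ∈ τ with x ∈ U, then check whether U ∩ (A ∖ {x}) ≠ ∅ for every such U.
  x = ι: opens ∋ x are {ι, κ}, {ι, κ, λ}; each meets A ∖ {ι}, so x IS a limit point.
  x = κ: open {ι, κ} ∋ x has {ι, κ} ∩ (A ∖ {κ}) = ∅, so x is NOT a limit point.
  x = λ: opens ∋ x are {ι, κ, λ}; each meets A ∖ {λ}, so x IS a limit point.
Collecting: A' = {ι, λ}.


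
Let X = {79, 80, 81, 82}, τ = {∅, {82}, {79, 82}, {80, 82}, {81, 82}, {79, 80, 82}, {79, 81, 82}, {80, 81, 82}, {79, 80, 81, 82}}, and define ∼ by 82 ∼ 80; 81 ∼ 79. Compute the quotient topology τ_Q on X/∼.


X/∼ = {[79=81], [80=82]}; |τ_Q| = 3.

Equivalence classes: [79=81], [80=82].
Quotient map π: X → X/∼ sends 79 ↦ [79=81], 80 ↦ [80=82], 81 ↦ [79=81], 82 ↦ [80=82].
For each subset V ⊆ X/∼, compute π^{-1}(V) ⊆ X and check whether π^{-1}(V) ∈ τ. V is open in τ_Q iff π^{-1}(V) ∈ τ.
  V = {}: π^{-1}(V) = ∅ ∈ τ ✓.
  V = {[79=81]}: π^{-1}(V) = {79, 81} ∉ τ ✗.
  V = {[80=82]}: π^{-1}(V) = {80, 82} ∈ τ ✓.
  V = {[79=81], [80=82]}: π^{-1}(V) = {79, 80, 81, 82} ∈ τ ✓.
Open sets in the quotient: τ_Q = {{}, {[80=82]}, {[79=81], [80=82]}} (3 elements).


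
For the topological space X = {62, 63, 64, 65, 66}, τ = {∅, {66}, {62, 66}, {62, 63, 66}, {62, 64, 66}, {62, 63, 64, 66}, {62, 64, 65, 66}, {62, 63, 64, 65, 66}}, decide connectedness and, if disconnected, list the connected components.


(X, τ) is connected.

Find clopen sets (U ∈ τ with X ∖ U ∈ τ):
  U = ∅, X ∖ U = {62, 63, 64, 65, 66} — both open, so U is clopen.
  U = {62, 63, 64, 65, 66}, X ∖ U = ∅ — both open, so U is clopen.
Only trivial clopens (∅ and X) exist, so (X, τ) is connected.
Compute connected components by grouping points that agree on all clopens:
  component: {62, 63, 64, 65, 66}


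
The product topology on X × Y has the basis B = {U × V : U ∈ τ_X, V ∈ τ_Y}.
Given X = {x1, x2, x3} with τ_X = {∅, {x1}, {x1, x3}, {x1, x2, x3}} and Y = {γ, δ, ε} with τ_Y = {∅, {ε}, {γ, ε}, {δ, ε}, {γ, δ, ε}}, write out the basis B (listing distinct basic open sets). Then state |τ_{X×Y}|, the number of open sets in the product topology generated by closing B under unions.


Basis B = {∅ × ∅, {x1} × {ε}, {x1} × {γ, ε}, {x1} × {δ, ε}, {x1, x3} × {ε}, {x1} × {γ, δ, ε}, {x1, x2, x3} × {ε}, {x1, x3} × {γ, ε}, {x1, x3} × {δ, ε}, {x1, x3} × {γ, δ, ε}, {x1, x2, x3} × {γ, ε}, {x1, x2, x3} × {δ, ε}, {x1, x2, x3} × {γ, δ, ε}}; |τ_{X×Y}| = 30.

Enumerate products U × V with U ∈ τ_X, V ∈ τ_Y (deduplicated):
  ∅ × ∅ = {} (∅)
  {x1} × {ε} = {(x1,ε)}
  {x1} × {γ, ε} = {(x1,γ), (x1,ε)}
  {x1} × {δ, ε} = {(x1,δ), (x1,ε)}
  {x1, x3} × {ε} = {(x1,ε), (x3,ε)}
  {x1} × {γ, δ, ε} = {(x1,γ), (x1,δ), (x1,ε)}
  {x1, x2, x3} × {ε} = {(x1,ε), (x2,ε), (x3,ε)}
  {x1, x3} × {γ, ε} = {(x1,γ), (x1,ε), (x3,γ), (x3,ε)}
  {x1, x3} × {δ, ε} = {(x1,δ), (x1,ε), (x3,δ), (x3,ε)}
  {x1, x3} × {γ, δ, ε} = {(x1,γ), (x1,δ), (x1,ε), (x3,γ), (x3,δ), (x3,ε)}
  {x1, x2, x3} × {γ, ε} = {(x1,γ), (x1,ε), (x2,γ), (x2,ε), (x3,γ), (x3,ε)}
  {x1, x2, x3} × {δ, ε} = {(x1,δ), (x1,ε), (x2,δ), (x2,ε), (x3,δ), (x3,ε)}
  {x1, x2, x3} × {γ, δ, ε} = {(x1,γ), (x1,δ), (x1,ε), (x2,γ), (x2,δ), (x2,ε), (x3,γ), (x3,δ), (x3,ε)}
These 13 distinct sets form the basis B.
Close under arbitrary unions to get τ_{X×Y}; counting gives |τ_{X×Y}| = 30.


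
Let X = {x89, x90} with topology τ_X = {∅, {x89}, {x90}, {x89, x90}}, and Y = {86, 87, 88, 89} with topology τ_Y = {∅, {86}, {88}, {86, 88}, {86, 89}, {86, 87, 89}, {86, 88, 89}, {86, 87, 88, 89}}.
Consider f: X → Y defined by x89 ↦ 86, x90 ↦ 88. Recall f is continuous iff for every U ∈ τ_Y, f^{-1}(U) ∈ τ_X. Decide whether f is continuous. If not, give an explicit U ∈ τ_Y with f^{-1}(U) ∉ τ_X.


f IS continuous.

Compute f^{-1}(U) for each U ∈ τ_Y:
  U = ∅: f^{-1}(U) = ∅ ∈ τ_X ✓.
  U = {86}: f^{-1}(U) = {x89} ∈ τ_X ✓.
  U = {88}: f^{-1}(U) = {x90} ∈ τ_X ✓.
  U = {86, 88}: f^{-1}(U) = {x89, x90} ∈ τ_X ✓.
  U = {86, 89}: f^{-1}(U) = {x89} ∈ τ_X ✓.
  U = {86, 87, 89}: f^{-1}(U) = {x89} ∈ τ_X ✓.
  U = {86, 88, 89}: f^{-1}(U) = {x89, x90} ∈ τ_X ✓.
  U = {86, 87, 88, 89}: f^{-1}(U) = {x89, x90} ∈ τ_X ✓.
Every preimage lies in τ_X, so f IS continuous.


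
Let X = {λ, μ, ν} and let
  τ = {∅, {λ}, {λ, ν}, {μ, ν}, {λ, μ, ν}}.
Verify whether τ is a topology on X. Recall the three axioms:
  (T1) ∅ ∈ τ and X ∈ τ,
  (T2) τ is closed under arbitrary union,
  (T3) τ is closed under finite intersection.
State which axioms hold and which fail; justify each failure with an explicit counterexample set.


τ is NOT a topology on X.

Axiom (T1): ∅ ∈ τ? Yes; X ∈ τ? Yes.
Axiom (T2/T3): check pairwise unions and intersections of members of τ.
Counterexample for (T3): {λ, ν} ∩ {μ, ν} = {ν} ∉ τ. Therefore τ is NOT a topology.


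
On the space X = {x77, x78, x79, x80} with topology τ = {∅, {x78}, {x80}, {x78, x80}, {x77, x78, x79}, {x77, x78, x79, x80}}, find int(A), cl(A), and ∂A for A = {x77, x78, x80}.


int(A) = {x78, x80}, cl(A) = {x77, x78, x79, x80}, ∂A = {x77, x79}.

Closed sets in (X, τ) are complements of opens:
  closed(X, τ) = {∅, {x80}, {x77, x79}, {x77, x78, x79}, {x77, x79, x80}, {x77, x78, x79, x80}}.
int(A) = ⋃ {U ∈ τ : U ⊆ A}. Opens contained in A: ∅, {x78}, {x80}, {x78, x80}.
Taking the union of these: int(A) = {x78, x80}.
cl(A) = ⋂ {C closed : A ⊆ C}. Closed sets containing A: {x77, x78, x79, x80}.
Intersecting these: cl(A) = {x77, x78, x79, x80}.
∂A = cl(A) ∖ int(A) = {x77, x78, x79, x80} ∖ {x78, x80} = {x77, x79}.


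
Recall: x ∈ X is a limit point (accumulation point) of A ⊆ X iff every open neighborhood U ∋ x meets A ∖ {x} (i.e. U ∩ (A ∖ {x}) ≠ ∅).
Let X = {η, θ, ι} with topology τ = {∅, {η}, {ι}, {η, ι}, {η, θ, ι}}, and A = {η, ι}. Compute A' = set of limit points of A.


A' = {θ}

For each x ∈ X, list the open sets U ∈ τ with x ∈ U, then check whether U ∩ (A ∖ {x}) ≠ ∅ for every such U.
  x = η: open {η} ∋ x has {η} ∩ (A ∖ {η}) = ∅, so x is NOT a limit point.
  x = θ: opens ∋ x are {η, θ, ι}; each meets A ∖ {θ}, so x IS a limit point.
  x = ι: open {ι} ∋ x has {ι} ∩ (A ∖ {ι}) = ∅, so x is NOT a limit point.
Collecting: A' = {θ}.


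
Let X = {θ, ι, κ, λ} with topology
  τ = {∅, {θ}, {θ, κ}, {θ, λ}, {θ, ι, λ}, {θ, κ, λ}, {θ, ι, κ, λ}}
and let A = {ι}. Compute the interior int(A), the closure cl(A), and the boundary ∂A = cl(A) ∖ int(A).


int(A) = ∅, cl(A) = {ι}, ∂A = {ι}.

Closed sets in (X, τ) are complements of opens:
  closed(X, τ) = {∅, {ι}, {κ}, {ι, κ}, {ι, λ}, {ι, κ, λ}, {θ, ι, κ, λ}}.
int(A) = ⋃ {U ∈ τ : U ⊆ A}. Opens contained in A: ∅.
Taking the union of these: int(A) = ∅.
cl(A) = ⋂ {C closed : A ⊆ C}. Closed sets containing A: {ι}, {ι, κ}, {ι, λ}, {ι, κ, λ}, {θ, ι, κ, λ}.
Intersecting these: cl(A) = {ι}.
∂A = cl(A) ∖ int(A) = {ι} ∖ ∅ = {ι}.


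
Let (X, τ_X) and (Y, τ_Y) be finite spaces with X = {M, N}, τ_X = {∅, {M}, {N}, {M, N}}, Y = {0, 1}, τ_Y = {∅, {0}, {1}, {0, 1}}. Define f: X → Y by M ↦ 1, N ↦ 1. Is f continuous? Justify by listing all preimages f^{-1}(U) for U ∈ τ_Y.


f IS continuous.

Compute f^{-1}(U) for each U ∈ τ_Y:
  U = ∅: f^{-1}(U) = ∅ ∈ τ_X ✓.
  U = {0}: f^{-1}(U) = ∅ ∈ τ_X ✓.
  U = {1}: f^{-1}(U) = {M, N} ∈ τ_X ✓.
  U = {0, 1}: f^{-1}(U) = {M, N} ∈ τ_X ✓.
Every preimage lies in τ_X, so f IS continuous.


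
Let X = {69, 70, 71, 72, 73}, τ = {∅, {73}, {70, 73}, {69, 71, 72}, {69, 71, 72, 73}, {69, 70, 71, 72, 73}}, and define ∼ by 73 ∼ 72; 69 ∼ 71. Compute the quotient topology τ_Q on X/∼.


X/∼ = {[69=71], [70], [72=73]}; |τ_Q| = 3.

Equivalence classes: [69=71], [70], [72=73].
Quotient map π: X → X/∼ sends 69 ↦ [69=71], 70 ↦ [70], 71 ↦ [69=71], 72 ↦ [72=73], 73 ↦ [72=73].
For each subset V ⊆ X/∼, compute π^{-1}(V) ⊆ X and check whether π^{-1}(V) ∈ τ. V is open in τ_Q iff π^{-1}(V) ∈ τ.
  V = {}: π^{-1}(V) = ∅ ∈ τ ✓.
  V = {[69=71]}: π^{-1}(V) = {69, 71} ∉ τ ✗.
  V = {[70]}: π^{-1}(V) = {70} ∉ τ ✗.
  V = {[69=71], [70]}: π^{-1}(V) = {69, 70, 71} ∉ τ ✗.
  V = {[72=73]}: π^{-1}(V) = {72, 73} ∉ τ ✗.
  V = {[69=71], [72=73]}: π^{-1}(V) = {69, 71, 72, 73} ∈ τ ✓.
  V = {[70], [72=73]}: π^{-1}(V) = {70, 72, 73} ∉ τ ✗.
  V = {[69=71], [70], [72=73]}: π^{-1}(V) = {69, 70, 71, 72, 73} ∈ τ ✓.
Open sets in the quotient: τ_Q = {{}, {[69=71], [72=73]}, {[69=71], [70], [72=73]}} (3 elements).


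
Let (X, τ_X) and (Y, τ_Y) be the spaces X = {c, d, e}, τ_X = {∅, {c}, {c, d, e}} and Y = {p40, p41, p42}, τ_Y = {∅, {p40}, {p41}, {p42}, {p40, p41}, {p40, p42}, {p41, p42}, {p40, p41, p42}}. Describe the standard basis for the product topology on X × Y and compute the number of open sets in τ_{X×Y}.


Basis B = {∅ × ∅, {c} × {p40}, {c} × {p41}, {c} × {p42}, {c} × {p40, p41}, {c} × {p40, p42}, {c} × {p41, p42}, {c} × {p40, p41, p42}, {c, d, e} × {p40}, {c, d, e} × {p41}, {c, d, e} × {p42}, {c, d, e} × {p40, p41}, {c, d, e} × {p40, p42}, {c, d, e} × {p41, p42}, {c, d, e} × {p40, p41, p42}}; |τ_{X×Y}| = 27.

Enumerate products U × V with U ∈ τ_X, V ∈ τ_Y (deduplicated):
  ∅ × ∅ = {} (∅)
  {c} × {p40} = {(c,p40)}
  {c} × {p41} = {(c,p41)}
  {c} × {p42} = {(c,p42)}
  {c} × {p40, p41} = {(c,p40), (c,p41)}
  {c} × {p40, p42} = {(c,p40), (c,p42)}
  {c} × {p41, p42} = {(c,p41), (c,p42)}
  {c} × {p40, p41, p42} = {(c,p40), (c,p41), (c,p42)}
  {c, d, e} × {p40} = {(c,p40), (d,p40), (e,p40)}
  {c, d, e} × {p41} = {(c,p41), (d,p41), (e,p41)}
  {c, d, e} × {p42} = {(c,p42), (d,p42), (e,p42)}
  {c, d, e} × {p40, p41} = {(c,p40), (c,p41), (d,p40), (d,p41), (e,p40), (e,p41)}
  {c, d, e} × {p40, p42} = {(c,p40), (c,p42), (d,p40), (d,p42), (e,p40), (e,p42)}
  {c, d, e} × {p41, p42} = {(c,p41), (c,p42), (d,p41), (d,p42), (e,p41), (e,p42)}
  {c, d, e} × {p40, p41, p42} = {(c,p40), (c,p41), (c,p42), (d,p40), (d,p41), (d,p42), (e,p40), (e,p41), (e,p42)}
These 15 distinct sets form the basis B.
Close under arbitrary unions to get τ_{X×Y}; counting gives |τ_{X×Y}| = 27.


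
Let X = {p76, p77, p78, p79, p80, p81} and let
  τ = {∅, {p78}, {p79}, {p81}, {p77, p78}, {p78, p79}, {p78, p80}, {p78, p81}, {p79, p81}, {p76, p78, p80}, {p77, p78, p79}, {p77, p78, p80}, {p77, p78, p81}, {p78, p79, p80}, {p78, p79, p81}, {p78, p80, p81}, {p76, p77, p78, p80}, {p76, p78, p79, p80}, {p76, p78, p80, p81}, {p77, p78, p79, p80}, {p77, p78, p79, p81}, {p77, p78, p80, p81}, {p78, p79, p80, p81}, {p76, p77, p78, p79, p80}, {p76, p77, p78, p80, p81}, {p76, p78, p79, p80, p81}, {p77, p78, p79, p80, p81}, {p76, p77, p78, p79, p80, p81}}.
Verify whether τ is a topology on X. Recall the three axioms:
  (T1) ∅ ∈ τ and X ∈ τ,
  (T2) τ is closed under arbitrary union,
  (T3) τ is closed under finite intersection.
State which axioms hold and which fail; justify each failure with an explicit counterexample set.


τ IS a topology on X.

Axiom (T1): ∅ ∈ τ? Yes; X ∈ τ? Yes.
Axiom (T2/T3): check pairwise unions and intersections of members of τ.
All pairwise intersections and unions checked — each lies in τ. Therefore τ satisfies (T1), (T2), (T3): it IS a topology on X.
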